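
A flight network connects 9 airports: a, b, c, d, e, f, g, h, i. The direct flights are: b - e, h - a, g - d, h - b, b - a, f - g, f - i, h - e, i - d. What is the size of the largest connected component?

c is isolated — a component by itself.
Starting from d we can reach d, f, g, i. That is one component of size 4.
Starting from a we can reach a, b, e, h. That is one component of size 4.
The largest has 4 vertices.

4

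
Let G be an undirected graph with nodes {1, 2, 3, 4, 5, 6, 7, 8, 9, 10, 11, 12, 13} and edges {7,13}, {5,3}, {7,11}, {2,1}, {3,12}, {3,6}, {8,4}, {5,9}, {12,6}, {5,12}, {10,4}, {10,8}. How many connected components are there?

Starting from 1 we can reach 1, 2. That is one component of size 2.
Starting from 4 we can reach 4, 8, 10. That is one component of size 3.
Starting from 7 we can reach 7, 11, 13. That is one component of size 3.
Starting from 3 we can reach 3, 5, 6, 9, 12. That is one component of size 5.
Total: 4 components.

4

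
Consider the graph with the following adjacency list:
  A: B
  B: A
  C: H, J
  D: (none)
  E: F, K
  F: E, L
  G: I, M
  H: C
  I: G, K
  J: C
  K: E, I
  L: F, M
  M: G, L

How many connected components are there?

D is isolated — a component by itself.
Starting from A we can reach A, B. That is one component of size 2.
Starting from C we can reach C, H, J. That is one component of size 3.
Starting from E we can reach E, F, G, I, K, L, M. That is one component of size 7.
Total: 4 components.

4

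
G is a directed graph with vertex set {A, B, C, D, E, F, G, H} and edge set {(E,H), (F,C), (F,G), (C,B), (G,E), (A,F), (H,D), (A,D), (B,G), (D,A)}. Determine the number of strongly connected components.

{A, B, C, D, E, F, G, H} are all mutually reachable — one SCC of size 8.
That gives 1 strongly connected component.

1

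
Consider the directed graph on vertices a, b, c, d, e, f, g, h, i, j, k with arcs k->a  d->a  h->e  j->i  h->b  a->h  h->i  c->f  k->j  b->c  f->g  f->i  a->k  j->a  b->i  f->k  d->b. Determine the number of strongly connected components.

5

{a, b, c, f, h, j, k} are all mutually reachable — one SCC of size 7.
{d} is an SCC by itself.
{i} is an SCC by itself.
{g} is an SCC by itself.
{e} is an SCC by itself.
That gives 5 strongly connected components.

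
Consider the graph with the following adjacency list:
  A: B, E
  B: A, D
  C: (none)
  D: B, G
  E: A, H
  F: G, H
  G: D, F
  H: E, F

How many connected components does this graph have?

2

C is isolated — a component by itself.
Starting from A we can reach A, B, D, E, F, G, H. That is one component of size 7.
Total: 2 components.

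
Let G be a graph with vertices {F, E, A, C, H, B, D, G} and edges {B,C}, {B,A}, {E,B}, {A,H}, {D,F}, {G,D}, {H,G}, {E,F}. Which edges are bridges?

The edges on the cycle E-B-A-H-G-D-F-E are not bridges since each lies on that cycle.
But removing B–C disconnects B from C — this is a bridge.

B-C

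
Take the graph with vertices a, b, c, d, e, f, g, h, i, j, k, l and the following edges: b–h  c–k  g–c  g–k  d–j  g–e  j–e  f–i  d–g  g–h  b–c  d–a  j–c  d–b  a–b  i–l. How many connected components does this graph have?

2

Starting from f we can reach f, i, l. That is one component of size 3.
Starting from a we can reach a, b, c, d, e, g, h, j, k. That is one component of size 9.
Total: 2 components.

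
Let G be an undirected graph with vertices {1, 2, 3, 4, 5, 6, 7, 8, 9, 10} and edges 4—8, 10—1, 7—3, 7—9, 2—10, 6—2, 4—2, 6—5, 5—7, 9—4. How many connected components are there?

Starting from 1 we can reach 1, 2, 3, 4, 5, 6, 7, 8, 9, 10. That is one component of size 10.
Total: 1 component.

1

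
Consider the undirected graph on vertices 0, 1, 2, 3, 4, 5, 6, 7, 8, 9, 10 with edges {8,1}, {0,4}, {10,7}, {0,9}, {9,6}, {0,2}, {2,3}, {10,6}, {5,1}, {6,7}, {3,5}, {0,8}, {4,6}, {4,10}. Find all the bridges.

The edges on the cycle 4-10-7-6-4 are not bridges since each lies on that cycle.
Every edge lies on some cycle, so there are no bridges.

none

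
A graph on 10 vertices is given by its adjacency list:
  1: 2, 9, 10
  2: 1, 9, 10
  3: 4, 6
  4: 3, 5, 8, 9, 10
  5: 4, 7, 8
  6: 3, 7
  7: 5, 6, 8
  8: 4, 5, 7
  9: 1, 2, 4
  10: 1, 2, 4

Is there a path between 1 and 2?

Yes

From 1 we can reach 1, 2, 3, 4, 5, 6, 7, 8, 9, 10, which includes 2.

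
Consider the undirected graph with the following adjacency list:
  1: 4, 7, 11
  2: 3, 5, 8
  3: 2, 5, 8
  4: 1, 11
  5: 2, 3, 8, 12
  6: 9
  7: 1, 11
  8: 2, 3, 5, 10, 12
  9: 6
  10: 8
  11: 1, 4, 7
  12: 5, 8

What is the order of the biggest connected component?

6

Starting from 6 we can reach 6, 9. That is one component of size 2.
Starting from 1 we can reach 1, 4, 7, 11. That is one component of size 4.
Starting from 2 we can reach 2, 3, 5, 8, 10, 12. That is one component of size 6.
The largest has 6 vertices.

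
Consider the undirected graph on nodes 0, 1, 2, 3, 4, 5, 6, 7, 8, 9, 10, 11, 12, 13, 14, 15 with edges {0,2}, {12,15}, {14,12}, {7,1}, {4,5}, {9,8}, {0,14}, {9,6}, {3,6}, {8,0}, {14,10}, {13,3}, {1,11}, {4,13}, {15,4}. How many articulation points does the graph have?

4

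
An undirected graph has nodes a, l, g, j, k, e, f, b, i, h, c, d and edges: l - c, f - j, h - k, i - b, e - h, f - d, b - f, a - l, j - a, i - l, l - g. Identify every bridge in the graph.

c-l, d-f, e-h, g-l, h-k

The edges on the cycle i-b-f-j-a-l-i are not bridges since each lies on that cycle.
But removing d - f disconnects d from f; removing e - h disconnects e from h; removing l - g disconnects l from g; removing h - k disconnects h from k — these are bridges.
In total 5 edges are bridges.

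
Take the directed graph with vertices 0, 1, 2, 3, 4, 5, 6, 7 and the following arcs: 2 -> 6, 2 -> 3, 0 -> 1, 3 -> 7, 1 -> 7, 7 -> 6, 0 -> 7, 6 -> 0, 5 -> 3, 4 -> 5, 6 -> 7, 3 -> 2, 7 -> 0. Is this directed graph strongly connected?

There is no directed path from 5 to 4, so the graph is not strongly connected.

No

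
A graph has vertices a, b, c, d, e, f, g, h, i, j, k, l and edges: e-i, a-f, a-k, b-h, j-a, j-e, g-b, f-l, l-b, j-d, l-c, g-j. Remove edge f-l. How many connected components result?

1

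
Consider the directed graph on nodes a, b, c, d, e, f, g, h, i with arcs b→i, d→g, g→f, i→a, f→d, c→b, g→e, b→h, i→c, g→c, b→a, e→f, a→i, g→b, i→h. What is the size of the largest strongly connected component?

4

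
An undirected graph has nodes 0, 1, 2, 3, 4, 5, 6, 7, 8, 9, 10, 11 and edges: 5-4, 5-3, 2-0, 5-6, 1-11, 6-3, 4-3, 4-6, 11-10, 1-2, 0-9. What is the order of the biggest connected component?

8 is isolated — a component by itself.
7 is isolated — a component by itself.
Starting from 3 we can reach 3, 4, 5, 6. That is one component of size 4.
Starting from 0 we can reach 0, 1, 2, 9, 10, 11. That is one component of size 6.
The largest has 6 vertices.

6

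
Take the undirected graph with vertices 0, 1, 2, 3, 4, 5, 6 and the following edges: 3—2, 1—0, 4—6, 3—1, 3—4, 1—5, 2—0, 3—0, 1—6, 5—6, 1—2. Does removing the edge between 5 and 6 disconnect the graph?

After removing 5—6, the path 5-1-6 still connects them, so the edge is not a bridge.

No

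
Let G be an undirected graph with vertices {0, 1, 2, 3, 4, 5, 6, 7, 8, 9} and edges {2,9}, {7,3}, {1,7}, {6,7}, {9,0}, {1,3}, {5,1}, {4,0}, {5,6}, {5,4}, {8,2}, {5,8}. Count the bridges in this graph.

The edges on the cycle 5-6-7-3-1-5 are not bridges since each lies on that cycle.
Every edge lies on some cycle, so there are no bridges.

0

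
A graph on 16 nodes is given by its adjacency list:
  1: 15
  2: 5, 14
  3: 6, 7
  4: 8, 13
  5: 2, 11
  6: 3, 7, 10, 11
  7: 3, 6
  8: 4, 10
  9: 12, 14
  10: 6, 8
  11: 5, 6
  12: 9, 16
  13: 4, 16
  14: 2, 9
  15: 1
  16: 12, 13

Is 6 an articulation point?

Yes

Deleting 6 raises the number of components from 2 to 3, so 6 is a cut vertex.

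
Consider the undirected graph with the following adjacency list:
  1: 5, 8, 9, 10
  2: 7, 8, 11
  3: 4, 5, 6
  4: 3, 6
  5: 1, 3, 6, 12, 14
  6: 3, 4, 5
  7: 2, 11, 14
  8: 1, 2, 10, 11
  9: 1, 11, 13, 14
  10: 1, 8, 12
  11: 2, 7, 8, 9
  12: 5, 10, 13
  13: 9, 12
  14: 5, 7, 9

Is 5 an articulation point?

Deleting 5 raises the number of components from 1 to 2, so 5 is a cut vertex.

Yes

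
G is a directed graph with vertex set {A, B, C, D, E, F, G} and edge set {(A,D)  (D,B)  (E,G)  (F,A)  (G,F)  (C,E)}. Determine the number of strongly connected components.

7

{D} is an SCC by itself.
{E} is an SCC by itself.
{G} is an SCC by itself.
{F} is an SCC by itself.
{A} is an SCC by itself.
(and 2 more singleton SCCs)
That gives 7 strongly connected components.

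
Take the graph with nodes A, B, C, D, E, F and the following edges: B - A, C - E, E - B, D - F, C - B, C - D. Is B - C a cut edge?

After removing B - C, the path B-E-C still connects them, so the edge is not a bridge.

No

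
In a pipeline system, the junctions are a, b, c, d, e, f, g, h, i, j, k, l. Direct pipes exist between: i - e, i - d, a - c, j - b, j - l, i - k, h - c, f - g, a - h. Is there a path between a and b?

No

The component containing a is {a, c, h}, and b is not in it.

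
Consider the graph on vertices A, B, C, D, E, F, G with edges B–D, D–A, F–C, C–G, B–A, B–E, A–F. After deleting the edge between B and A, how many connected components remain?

1

B and A are still connected via B-D-A, so the component count stays at 1.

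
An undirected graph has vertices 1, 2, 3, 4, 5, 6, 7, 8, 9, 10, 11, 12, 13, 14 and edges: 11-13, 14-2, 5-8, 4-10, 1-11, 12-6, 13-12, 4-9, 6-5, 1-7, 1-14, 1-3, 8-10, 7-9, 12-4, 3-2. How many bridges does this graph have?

0

The edges on the cycle 1-3-2-14-1 are not bridges since each lies on that cycle.
Every edge lies on some cycle, so there are no bridges.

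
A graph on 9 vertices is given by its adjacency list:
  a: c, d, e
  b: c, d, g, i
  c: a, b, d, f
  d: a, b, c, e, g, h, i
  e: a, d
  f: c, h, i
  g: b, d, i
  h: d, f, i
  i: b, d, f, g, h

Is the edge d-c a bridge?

No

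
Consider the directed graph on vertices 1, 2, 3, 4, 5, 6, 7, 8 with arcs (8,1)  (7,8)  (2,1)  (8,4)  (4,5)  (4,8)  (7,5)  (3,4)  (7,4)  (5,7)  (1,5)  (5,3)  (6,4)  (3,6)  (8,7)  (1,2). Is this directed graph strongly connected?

Yes

From 1 we can reach every vertex (1, 2, 3, 4, 5, 6, 7, 8), and every vertex can reach 1 (1, 2, 3, 4, 5, 6, 7, 8). So the whole graph is one strongly connected component.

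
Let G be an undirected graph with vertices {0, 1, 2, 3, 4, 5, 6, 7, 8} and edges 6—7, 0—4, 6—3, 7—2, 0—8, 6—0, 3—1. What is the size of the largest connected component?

8

5 is isolated — a component by itself.
Starting from 0 we can reach 0, 1, 2, 3, 4, 6, 7, 8. That is one component of size 8.
The largest has 8 vertices.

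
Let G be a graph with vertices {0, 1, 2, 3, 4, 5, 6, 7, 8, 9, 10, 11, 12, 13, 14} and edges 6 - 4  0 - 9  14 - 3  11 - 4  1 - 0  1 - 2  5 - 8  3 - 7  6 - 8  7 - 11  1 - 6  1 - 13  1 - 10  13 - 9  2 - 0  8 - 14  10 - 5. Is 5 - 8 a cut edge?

After removing 5 - 8, the path 5-10-1-6-8 still connects them, so the edge is not a bridge.

No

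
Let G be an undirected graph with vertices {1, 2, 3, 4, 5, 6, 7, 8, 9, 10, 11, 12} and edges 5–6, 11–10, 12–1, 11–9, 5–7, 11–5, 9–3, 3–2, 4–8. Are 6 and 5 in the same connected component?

Yes

From 6 we can reach 2, 3, 5, 6, 7, 9, 10, 11, which includes 5.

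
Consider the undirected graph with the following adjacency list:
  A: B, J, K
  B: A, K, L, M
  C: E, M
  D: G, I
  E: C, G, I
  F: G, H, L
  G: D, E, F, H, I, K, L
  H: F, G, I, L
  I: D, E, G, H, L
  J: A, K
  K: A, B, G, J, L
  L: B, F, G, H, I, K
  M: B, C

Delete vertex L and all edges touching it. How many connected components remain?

With L gone, the remaining components are: {A, B, C, D, E, F, G, H, I, J, K, M}.
That is 1 component.

1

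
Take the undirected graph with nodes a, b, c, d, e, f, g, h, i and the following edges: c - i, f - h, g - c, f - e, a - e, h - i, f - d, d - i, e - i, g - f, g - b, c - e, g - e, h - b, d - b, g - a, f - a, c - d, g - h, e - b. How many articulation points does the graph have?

0

Removing a, for instance, still leaves 1 component. No single vertex removal increases the component count — the graph has no articulation points.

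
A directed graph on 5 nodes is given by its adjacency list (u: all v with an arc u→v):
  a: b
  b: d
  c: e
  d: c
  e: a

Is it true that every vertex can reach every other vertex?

From d we can reach every vertex (a, b, c, d, e), and every vertex can reach d (a, b, c, d, e). So the whole graph is one strongly connected component.

Yes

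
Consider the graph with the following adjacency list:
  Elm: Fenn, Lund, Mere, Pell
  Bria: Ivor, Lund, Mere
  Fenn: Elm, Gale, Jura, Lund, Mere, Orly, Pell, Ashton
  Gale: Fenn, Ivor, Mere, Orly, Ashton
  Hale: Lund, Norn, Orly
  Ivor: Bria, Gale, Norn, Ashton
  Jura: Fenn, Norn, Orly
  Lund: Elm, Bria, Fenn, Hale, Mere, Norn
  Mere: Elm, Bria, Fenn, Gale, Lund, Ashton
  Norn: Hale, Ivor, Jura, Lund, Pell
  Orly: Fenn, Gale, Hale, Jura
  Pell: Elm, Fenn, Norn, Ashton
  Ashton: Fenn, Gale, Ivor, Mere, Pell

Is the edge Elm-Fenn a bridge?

After removing Elm-Fenn, the path Elm-Pell-Fenn still connects them, so the edge is not a bridge.

No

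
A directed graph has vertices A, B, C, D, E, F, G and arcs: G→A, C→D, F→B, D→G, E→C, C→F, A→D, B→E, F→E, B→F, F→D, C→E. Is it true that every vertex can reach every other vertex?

No

There is no directed path from G to C, so the graph is not strongly connected.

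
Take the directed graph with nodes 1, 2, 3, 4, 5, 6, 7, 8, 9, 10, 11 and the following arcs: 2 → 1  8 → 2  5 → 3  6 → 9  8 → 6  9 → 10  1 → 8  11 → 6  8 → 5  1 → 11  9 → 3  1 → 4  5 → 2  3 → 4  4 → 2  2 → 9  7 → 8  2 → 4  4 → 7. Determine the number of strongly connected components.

2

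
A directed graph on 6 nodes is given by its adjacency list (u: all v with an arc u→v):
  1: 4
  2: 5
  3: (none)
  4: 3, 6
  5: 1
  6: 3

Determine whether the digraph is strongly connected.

There is no directed path from 5 to 2, so the graph is not strongly connected.

No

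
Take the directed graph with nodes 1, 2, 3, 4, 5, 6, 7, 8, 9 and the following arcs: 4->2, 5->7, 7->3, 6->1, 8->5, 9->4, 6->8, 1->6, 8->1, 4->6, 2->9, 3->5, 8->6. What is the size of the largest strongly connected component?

3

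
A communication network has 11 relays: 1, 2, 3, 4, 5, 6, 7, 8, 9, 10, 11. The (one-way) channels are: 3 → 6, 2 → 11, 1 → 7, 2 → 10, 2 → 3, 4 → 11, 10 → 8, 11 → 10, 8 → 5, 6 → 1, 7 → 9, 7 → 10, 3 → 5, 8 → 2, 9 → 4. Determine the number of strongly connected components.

2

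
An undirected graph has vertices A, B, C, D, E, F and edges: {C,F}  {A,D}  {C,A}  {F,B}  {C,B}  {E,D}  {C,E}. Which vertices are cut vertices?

C

Removing C increases the component count from 1 to 2, so C is a cut vertex.
By contrast removing F leaves 1 component; it is not a cut vertex. No other vertex is a cut vertex either.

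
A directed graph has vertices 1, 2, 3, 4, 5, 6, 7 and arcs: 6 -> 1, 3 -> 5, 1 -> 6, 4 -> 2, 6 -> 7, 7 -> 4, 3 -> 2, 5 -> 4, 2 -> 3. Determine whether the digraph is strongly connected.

There is no directed path from 2 to 7, so the graph is not strongly connected.

No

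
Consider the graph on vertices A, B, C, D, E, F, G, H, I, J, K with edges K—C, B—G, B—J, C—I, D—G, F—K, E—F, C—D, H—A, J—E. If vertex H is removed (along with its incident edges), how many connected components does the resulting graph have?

2

With H gone, the remaining components are: {A}; {B, C, D, E, F, G, I, J, K}.
That is 2 components.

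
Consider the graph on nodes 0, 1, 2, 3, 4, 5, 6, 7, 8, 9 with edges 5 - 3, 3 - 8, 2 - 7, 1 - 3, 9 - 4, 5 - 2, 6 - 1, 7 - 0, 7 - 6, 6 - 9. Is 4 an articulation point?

No

Deleting 4 leaves 1 component (was 1), so 4 is not a cut vertex.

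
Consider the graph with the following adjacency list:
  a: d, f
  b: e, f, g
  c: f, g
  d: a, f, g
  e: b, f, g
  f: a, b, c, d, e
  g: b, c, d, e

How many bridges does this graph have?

The edges on the cycle f-d-a-f are not bridges since each lies on that cycle.
Every edge lies on some cycle, so there are no bridges.

0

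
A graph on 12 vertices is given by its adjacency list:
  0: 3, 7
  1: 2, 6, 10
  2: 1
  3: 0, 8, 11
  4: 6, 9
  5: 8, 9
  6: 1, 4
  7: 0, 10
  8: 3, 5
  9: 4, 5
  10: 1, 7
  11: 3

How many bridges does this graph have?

2

The edges on the cycle 9-4-6-1-10-7-0-3-8-5-9 are not bridges since each lies on that cycle.
But removing 11-3 disconnects 11 from 3; removing 2-1 disconnects 2 from 1 — these are bridges.
That makes 2 bridges.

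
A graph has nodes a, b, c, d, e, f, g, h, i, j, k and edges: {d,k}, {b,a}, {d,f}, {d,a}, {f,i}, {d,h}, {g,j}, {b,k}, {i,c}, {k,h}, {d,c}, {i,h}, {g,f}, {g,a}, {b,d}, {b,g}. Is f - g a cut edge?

No

After removing f - g, the path f-d-b-g still connects them, so the edge is not a bridge.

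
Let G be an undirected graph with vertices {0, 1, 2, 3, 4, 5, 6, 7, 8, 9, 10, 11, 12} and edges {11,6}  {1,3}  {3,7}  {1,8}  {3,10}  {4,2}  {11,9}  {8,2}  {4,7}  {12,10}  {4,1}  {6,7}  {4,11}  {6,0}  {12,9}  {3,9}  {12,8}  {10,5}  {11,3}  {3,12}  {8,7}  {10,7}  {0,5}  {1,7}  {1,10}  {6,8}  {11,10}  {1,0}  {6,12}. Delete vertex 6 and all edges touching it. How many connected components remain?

1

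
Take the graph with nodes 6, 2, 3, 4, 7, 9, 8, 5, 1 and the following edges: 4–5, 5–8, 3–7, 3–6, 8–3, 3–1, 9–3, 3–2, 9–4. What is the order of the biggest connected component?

Starting from 1 we can reach 1, 2, 3, 4, 5, 6, 7, 8, 9. That is one component of size 9.
The largest has 9 vertices.

9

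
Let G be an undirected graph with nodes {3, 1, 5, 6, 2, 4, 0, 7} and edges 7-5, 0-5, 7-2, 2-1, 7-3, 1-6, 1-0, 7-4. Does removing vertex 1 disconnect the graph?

Yes

Deleting 1 raises the number of components from 1 to 2, so 1 is a cut vertex.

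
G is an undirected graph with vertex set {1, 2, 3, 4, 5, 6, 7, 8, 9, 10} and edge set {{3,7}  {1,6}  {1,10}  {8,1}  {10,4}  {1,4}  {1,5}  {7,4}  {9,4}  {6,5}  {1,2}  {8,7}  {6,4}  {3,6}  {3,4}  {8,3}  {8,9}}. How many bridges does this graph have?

1

The edges on the cycle 1-6-5-1 are not bridges since each lies on that cycle.
But removing 2—1 disconnects 2 from 1 — this is a bridge.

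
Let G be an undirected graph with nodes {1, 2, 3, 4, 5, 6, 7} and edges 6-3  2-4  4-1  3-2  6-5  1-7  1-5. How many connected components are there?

1

Starting from 1 we can reach 1, 2, 3, 4, 5, 6, 7. That is one component of size 7.
Total: 1 component.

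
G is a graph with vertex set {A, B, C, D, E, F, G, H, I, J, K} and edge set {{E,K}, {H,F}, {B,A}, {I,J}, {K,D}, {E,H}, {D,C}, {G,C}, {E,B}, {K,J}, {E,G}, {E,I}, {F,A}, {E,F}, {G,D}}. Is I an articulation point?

No

Deleting I leaves 1 component (was 1) (its neighbors E, J remain connected to each other), so I is not a cut vertex.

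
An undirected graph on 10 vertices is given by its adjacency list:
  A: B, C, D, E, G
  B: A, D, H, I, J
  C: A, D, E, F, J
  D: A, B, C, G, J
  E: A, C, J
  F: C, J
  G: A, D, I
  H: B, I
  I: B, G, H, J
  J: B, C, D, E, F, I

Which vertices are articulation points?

Removing H, for instance, still leaves 1 component. No single vertex removal increases the component count — the graph has no articulation points.

none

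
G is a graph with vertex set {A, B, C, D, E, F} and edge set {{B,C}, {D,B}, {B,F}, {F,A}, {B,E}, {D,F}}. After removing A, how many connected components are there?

With A gone, the remaining components are: {B, C, D, E, F}.
That is 1 component.

1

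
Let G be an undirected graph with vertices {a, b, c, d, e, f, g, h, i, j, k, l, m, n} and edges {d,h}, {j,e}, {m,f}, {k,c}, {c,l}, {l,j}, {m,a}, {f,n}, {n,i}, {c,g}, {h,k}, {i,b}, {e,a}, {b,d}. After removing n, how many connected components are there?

With n gone, the remaining components are: {a, b, c, d, e, f, g, h, i, j, k, l, m}.
That is 1 component.

1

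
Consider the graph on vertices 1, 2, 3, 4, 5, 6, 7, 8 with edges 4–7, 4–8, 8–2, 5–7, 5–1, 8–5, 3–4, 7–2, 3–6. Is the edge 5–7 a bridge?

No

After removing 5–7, the path 5-8-4-7 still connects them, so the edge is not a bridge.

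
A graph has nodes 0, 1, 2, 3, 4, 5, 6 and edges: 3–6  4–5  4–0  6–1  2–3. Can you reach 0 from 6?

No

The component containing 6 is {1, 2, 3, 6}, and 0 is not in it.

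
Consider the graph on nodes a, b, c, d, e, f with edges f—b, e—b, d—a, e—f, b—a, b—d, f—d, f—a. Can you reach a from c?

The component containing c is {c}, and a is not in it.

No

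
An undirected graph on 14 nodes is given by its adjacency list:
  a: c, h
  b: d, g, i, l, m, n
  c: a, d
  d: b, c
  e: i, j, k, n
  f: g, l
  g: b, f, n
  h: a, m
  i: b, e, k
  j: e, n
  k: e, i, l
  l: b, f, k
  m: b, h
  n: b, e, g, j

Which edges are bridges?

none

The edges on the cycle b-d-c-a-h-m-b are not bridges since each lies on that cycle.
Every edge lies on some cycle, so there are no bridges.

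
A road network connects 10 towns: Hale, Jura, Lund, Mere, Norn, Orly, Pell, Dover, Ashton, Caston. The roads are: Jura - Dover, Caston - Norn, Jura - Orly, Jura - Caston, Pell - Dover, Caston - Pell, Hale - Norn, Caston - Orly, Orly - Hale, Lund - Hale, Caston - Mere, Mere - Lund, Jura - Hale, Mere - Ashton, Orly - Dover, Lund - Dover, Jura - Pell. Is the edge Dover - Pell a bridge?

No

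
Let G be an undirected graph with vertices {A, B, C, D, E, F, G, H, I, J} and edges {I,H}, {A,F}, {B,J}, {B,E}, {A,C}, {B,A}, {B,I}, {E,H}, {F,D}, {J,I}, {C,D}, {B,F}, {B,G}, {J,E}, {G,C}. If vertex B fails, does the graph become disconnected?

Deleting B raises the number of components from 1 to 2, so B is a cut vertex.

Yes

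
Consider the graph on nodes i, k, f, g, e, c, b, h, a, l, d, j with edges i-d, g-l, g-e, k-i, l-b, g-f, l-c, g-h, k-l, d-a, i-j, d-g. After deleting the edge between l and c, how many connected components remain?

2

Before removal there is 1 component.
l-c is a bridge — removing it separates l's side from c's side.
After removal: 2 components.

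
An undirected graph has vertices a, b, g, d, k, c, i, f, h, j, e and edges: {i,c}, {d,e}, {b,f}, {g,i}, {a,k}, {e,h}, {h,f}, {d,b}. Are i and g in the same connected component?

Yes

From i we can reach c, g, i, which includes g.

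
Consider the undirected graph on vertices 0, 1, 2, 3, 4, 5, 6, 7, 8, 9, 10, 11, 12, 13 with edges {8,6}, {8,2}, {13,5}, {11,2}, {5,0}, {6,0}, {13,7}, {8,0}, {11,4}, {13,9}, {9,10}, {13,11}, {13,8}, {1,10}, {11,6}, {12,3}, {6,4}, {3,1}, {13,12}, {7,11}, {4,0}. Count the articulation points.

1

Removing 13 increases the component count from 1 to 2, so 13 is a cut vertex.
By contrast removing 11 leaves 1 component; it is not a cut vertex. No other vertex is a cut vertex either.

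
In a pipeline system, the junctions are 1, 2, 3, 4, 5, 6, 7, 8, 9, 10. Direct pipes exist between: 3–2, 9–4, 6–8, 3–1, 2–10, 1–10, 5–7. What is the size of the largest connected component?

4

Starting from 4 we can reach 4, 9. That is one component of size 2.
Starting from 5 we can reach 5, 7. That is one component of size 2.
Starting from 6 we can reach 6, 8. That is one component of size 2.
Starting from 1 we can reach 1, 2, 3, 10. That is one component of size 4.
The largest has 4 vertices.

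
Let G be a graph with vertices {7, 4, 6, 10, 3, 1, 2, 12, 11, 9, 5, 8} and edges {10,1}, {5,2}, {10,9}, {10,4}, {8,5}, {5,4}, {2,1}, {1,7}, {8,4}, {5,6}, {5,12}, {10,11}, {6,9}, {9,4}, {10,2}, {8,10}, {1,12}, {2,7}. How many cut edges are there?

1

The edges on the cycle 8-5-6-9-4-8 are not bridges since each lies on that cycle.
But removing 10-11 disconnects 10 from 11 — this is a bridge.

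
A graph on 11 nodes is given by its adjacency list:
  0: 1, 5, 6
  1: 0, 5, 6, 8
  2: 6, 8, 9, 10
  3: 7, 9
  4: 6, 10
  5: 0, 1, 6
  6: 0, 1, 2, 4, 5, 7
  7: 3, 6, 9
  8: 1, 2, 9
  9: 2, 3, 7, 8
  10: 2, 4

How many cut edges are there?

0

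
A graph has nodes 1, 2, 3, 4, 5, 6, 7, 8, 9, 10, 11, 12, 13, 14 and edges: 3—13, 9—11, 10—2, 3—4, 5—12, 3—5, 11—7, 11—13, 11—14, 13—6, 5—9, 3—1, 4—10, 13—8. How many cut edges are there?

The edges on the cycle 3-5-9-11-13-3 are not bridges since each lies on that cycle.
But removing 10—4 disconnects 10 from 4; removing 13—8 disconnects 13 from 8; removing 11—7 disconnects 11 from 7; removing 14—11 disconnects 14 from 11 — these are bridges.
In total 9 edges are bridges.

9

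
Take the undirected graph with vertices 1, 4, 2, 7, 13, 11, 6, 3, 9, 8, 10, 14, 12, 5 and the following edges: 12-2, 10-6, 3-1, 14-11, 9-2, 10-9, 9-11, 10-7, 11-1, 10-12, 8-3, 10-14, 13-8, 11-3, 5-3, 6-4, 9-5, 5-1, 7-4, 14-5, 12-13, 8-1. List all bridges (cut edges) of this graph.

The edges on the cycle 10-7-4-6-10 are not bridges since each lies on that cycle.
Every edge lies on some cycle, so there are no bridges.

none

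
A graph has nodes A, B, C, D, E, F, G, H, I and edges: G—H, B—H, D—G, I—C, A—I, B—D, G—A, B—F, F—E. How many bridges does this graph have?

5

The edges on the cycle B-D-G-H-B are not bridges since each lies on that cycle.
But removing B—F disconnects B from F; removing A—I disconnects A from I; removing F—E disconnects F from E; removing G—A disconnects G from A — these are bridges.
In total 5 edges are bridges.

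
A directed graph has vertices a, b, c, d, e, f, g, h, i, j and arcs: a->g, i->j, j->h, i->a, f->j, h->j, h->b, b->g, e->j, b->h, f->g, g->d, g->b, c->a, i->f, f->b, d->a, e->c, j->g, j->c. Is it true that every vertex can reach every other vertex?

No

There is no directed path from b to e, so the graph is not strongly connected.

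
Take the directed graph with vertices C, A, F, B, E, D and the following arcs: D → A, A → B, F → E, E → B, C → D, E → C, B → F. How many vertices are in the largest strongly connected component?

6

{A, B, C, D, E, F} are all mutually reachable — one SCC of size 6.
The largest has 6 vertices.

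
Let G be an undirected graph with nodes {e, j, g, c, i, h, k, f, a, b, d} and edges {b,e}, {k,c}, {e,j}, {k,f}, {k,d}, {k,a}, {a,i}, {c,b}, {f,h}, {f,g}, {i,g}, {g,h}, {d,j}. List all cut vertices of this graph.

Removing k increases the component count from 1 to 2, so k is a cut vertex.
By contrast removing d leaves 1 component; it is not a cut vertex. No other vertex is a cut vertex either.

k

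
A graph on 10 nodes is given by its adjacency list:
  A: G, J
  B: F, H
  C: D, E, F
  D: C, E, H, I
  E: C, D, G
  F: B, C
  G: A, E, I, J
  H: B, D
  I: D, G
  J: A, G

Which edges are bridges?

none

The edges on the cycle G-A-J-G are not bridges since each lies on that cycle.
Every edge lies on some cycle, so there are no bridges.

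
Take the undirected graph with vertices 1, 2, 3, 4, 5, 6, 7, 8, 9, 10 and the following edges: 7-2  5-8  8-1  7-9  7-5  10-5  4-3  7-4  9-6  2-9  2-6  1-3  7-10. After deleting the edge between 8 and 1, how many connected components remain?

8 and 1 are still connected via 8-5-7-4-3-1, so the component count stays at 1.

1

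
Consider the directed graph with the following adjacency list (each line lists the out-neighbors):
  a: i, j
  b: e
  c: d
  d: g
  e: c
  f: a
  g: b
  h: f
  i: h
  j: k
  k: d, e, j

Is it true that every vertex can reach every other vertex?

There is no directed path from d to f, so the graph is not strongly connected.

No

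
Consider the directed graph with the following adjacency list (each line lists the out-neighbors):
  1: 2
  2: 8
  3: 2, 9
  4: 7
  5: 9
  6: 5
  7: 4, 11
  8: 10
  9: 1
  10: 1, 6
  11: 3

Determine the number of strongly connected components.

4

{1, 2, 5, 6, 8, 9, 10} are all mutually reachable — one SCC of size 7.
{4, 7} are all mutually reachable — one SCC of size 2.
{11} is an SCC by itself.
{3} is an SCC by itself.
That gives 4 strongly connected components.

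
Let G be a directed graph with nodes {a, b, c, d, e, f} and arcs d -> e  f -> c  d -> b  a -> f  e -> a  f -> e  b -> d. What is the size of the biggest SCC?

{a, e, f} are all mutually reachable — one SCC of size 3.
{b, d} are all mutually reachable — one SCC of size 2.
{c} is an SCC by itself.
The largest has 3 vertices.

3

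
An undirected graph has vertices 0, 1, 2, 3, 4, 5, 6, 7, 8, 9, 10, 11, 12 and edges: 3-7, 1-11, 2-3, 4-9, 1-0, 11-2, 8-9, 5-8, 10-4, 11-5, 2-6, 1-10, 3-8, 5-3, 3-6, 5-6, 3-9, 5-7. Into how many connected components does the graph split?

12 is isolated — a component by itself.
Starting from 0 we can reach 0, 1, 2, 3, 4, 5, 6, 7, 8, 9, 10, 11. That is one component of size 12.
Total: 2 components.

2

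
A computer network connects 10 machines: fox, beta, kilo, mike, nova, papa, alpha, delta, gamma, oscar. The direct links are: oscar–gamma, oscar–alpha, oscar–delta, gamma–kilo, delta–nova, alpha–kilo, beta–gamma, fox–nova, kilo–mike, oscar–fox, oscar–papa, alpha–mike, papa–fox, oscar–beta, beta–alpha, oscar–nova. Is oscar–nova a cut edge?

No

After removing oscar–nova, the path oscar-delta-nova still connects them, so the edge is not a bridge.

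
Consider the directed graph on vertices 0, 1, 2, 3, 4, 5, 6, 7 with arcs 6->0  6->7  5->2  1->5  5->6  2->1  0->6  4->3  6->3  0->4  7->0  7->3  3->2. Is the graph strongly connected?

From 1 we can reach every vertex (0, 1, 2, 3, 4, 5, 6, 7), and every vertex can reach 1 (0, 1, 2, 3, 4, 5, 6, 7). So the whole graph is one strongly connected component.

Yes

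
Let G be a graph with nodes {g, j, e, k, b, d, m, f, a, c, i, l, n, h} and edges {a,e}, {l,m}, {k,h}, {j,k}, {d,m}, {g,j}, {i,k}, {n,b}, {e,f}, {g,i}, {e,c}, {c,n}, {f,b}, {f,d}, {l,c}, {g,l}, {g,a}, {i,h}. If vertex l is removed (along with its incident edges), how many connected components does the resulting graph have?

1

With l gone, the remaining components are: {a, b, c, d, e, f, g, h, i, j, k, m, n}.
That is 1 component.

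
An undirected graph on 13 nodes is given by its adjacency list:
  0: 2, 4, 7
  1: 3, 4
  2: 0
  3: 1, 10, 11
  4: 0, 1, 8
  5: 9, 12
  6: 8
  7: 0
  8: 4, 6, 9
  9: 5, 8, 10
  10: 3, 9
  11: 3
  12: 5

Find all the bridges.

0-2, 0-4, 0-7, 11-3, 12-5, 5-9, 6-8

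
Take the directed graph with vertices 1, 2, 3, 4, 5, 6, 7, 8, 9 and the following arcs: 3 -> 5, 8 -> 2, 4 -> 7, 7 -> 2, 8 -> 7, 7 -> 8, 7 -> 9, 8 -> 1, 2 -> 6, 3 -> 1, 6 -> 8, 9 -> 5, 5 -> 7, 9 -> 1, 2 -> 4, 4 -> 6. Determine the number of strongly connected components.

3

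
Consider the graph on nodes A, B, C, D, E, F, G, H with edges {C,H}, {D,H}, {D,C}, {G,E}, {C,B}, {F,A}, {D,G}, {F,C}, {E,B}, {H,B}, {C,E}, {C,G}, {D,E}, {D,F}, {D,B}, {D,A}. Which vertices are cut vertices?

none

Removing C, for instance, still leaves 1 component. No single vertex removal increases the component count — the graph has no articulation points.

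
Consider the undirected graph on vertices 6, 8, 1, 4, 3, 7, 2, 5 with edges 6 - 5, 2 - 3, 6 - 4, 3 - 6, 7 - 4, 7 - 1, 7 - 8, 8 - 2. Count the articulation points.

Removing 6 increases the component count from 1 to 2, so 6 is a cut vertex.
Removing 7 increases the component count from 1 to 2, so 7 is a cut vertex.
By contrast removing 2 leaves 1 component; it is not a cut vertex. No other vertex is a cut vertex either.

2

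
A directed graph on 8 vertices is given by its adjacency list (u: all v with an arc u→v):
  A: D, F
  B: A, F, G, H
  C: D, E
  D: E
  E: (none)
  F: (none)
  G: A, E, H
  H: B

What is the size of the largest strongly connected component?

{B, G, H} are all mutually reachable — one SCC of size 3.
{F} is an SCC by itself.
{E} is an SCC by itself.
{D} is an SCC by itself.
{A} is an SCC by itself.
(and 1 more singleton SCC)
The largest has 3 vertices.

3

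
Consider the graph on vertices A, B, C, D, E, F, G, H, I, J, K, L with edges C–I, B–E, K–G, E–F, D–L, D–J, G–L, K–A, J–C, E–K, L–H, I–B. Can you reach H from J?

From J we can reach A, B, C, D, E, F, G, H, I, J, K, L, which includes H.

Yes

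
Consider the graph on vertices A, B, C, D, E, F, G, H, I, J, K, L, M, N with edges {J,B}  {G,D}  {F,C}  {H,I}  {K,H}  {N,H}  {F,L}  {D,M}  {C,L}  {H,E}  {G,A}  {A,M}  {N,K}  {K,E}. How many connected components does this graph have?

4

Starting from B we can reach B, J. That is one component of size 2.
Starting from C we can reach C, F, L. That is one component of size 3.
Starting from A we can reach A, D, G, M. That is one component of size 4.
Starting from E we can reach E, H, I, K, N. That is one component of size 5.
Total: 4 components.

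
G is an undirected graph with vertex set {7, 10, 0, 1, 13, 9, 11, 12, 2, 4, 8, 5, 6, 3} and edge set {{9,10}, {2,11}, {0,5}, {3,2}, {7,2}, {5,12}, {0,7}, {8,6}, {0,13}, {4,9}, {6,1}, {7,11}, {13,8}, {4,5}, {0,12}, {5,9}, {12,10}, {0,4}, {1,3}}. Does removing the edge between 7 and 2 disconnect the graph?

After removing 7-2, the path 7-11-2 still connects them, so the edge is not a bridge.

No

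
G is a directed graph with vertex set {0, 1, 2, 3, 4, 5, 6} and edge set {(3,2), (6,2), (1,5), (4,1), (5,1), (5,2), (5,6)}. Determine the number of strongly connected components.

{1, 5} are all mutually reachable — one SCC of size 2.
{0} is an SCC by itself.
{4} is an SCC by itself.
{6} is an SCC by itself.
{2} is an SCC by itself.
(and 1 more singleton SCC)
That gives 6 strongly connected components.

6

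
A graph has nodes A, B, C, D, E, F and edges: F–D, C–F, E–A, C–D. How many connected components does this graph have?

B is isolated — a component by itself.
Starting from A we can reach A, E. That is one component of size 2.
Starting from C we can reach C, D, F. That is one component of size 3.
Total: 3 components.

3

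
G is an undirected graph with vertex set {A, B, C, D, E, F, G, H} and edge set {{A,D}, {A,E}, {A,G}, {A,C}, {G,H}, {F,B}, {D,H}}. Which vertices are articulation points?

Removing A increases the component count from 2 to 4, so A is a cut vertex.
By contrast removing E leaves 2 components; it is not a cut vertex. No other vertex is a cut vertex either.

A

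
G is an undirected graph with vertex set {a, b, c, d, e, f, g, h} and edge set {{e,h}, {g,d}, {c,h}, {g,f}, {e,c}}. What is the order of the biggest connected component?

3

b is isolated — a component by itself.
a is isolated — a component by itself.
Starting from c we can reach c, e, h. That is one component of size 3.
Starting from d we can reach d, f, g. That is one component of size 3.
The largest has 3 vertices.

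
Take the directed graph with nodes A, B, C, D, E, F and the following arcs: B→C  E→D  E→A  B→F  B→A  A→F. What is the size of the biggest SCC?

1

{B} is an SCC by itself.
{C} is an SCC by itself.
{E} is an SCC by itself.
{D} is an SCC by itself.
{F} is an SCC by itself.
(and 1 more singleton SCC)
The largest has 1 vertex.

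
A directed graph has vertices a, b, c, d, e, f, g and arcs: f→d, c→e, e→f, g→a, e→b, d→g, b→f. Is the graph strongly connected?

No

There is no directed path from a to b, so the graph is not strongly connected.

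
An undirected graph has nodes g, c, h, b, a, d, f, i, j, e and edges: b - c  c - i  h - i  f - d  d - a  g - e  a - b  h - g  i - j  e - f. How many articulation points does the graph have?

1

Removing i increases the component count from 1 to 2, so i is a cut vertex.
By contrast removing f leaves 1 component; it is not a cut vertex. No other vertex is a cut vertex either.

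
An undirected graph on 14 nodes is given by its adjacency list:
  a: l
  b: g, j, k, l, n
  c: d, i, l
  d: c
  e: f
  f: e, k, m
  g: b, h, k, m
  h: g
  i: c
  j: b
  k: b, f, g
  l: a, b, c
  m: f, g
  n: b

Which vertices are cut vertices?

b, c, f, g, l

Removing b increases the component count from 1 to 4, so b is a cut vertex.
Removing c increases the component count from 1 to 3, so c is a cut vertex.
Removing f increases the component count from 1 to 2, so f is a cut vertex.
Likewise g, l are cut vertices.
By contrast removing m leaves 1 component; it is not a cut vertex. No other vertex is a cut vertex either.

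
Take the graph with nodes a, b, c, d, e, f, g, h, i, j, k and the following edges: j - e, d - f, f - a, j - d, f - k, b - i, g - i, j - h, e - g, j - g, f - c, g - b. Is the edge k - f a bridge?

Yes

Removing k - f leaves no path between k and f: the component count goes from 1 to 2. So it is a bridge.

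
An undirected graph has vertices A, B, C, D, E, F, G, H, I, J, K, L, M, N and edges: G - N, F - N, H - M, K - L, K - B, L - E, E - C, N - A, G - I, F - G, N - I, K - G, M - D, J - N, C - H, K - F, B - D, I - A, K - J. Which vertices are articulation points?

Removing K increases the component count from 1 to 2, so K is a cut vertex.
By contrast removing D leaves 1 component; it is not a cut vertex. No other vertex is a cut vertex either.

K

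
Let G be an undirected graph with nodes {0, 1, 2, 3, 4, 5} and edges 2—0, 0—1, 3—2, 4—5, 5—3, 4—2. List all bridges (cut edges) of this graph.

0-1, 0-2

The edges on the cycle 4-5-3-2-4 are not bridges since each lies on that cycle.
But removing 2—0 disconnects 2 from 0; removing 0—1 disconnects 0 from 1 — these are bridges.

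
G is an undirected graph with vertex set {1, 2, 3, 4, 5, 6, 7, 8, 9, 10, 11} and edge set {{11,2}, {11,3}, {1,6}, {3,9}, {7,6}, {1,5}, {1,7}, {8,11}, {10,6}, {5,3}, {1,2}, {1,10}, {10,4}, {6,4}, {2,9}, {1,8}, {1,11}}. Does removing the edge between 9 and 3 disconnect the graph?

No

After removing 9-3, the path 9-2-11-3 still connects them, so the edge is not a bridge.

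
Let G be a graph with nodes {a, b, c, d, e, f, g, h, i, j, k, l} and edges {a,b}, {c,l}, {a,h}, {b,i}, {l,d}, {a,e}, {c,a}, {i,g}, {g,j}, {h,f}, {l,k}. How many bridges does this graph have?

removing b-a disconnects b from a; removing d-l disconnects d from l; removing h-f disconnects h from f; removing h-a disconnects h from a — these are bridges.
In total 11 edges are bridges.

11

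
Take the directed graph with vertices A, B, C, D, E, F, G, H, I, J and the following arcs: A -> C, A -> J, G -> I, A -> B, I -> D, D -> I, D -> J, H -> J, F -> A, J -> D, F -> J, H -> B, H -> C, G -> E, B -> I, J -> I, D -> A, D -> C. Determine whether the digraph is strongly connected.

No

There is no directed path from A to F, so the graph is not strongly connected.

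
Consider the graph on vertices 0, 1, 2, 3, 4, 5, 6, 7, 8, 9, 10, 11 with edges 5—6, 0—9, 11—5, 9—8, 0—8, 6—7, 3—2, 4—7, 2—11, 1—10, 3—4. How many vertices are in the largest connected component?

Starting from 1 we can reach 1, 10. That is one component of size 2.
Starting from 0 we can reach 0, 8, 9. That is one component of size 3.
Starting from 2 we can reach 2, 3, 4, 5, 6, 7, 11. That is one component of size 7.
The largest has 7 vertices.

7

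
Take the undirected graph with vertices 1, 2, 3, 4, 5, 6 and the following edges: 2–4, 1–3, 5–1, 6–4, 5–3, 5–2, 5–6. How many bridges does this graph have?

0

The edges on the cycle 5-1-3-5 are not bridges since each lies on that cycle.
Every edge lies on some cycle, so there are no bridges.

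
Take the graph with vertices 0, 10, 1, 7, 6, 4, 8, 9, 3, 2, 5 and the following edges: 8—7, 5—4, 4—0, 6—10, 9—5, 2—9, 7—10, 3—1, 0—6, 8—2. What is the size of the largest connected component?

Starting from 1 we can reach 1, 3. That is one component of size 2.
Starting from 0 we can reach 0, 2, 4, 5, 6, 7, 8, 9, 10. That is one component of size 9.
The largest has 9 vertices.

9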